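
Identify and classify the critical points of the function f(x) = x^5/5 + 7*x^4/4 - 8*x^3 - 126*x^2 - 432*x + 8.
f'(x) = x^4 + 7*x^3 - 24*x^2 - 252*x - 432

Solve f'(x) = 0:
  Factor: x^4 + 7*x^3 - 24*x^2 - 252*x - 432 = (x - 6)*(x + 3)*(x + 4)*(x + 6) = 0.
  ⇒ x = -6, -4, -3, 6

f''(x) = 4*x^3 + 21*x^2 - 48*x - 252
Second-derivative test at each critical point:
  f''(-6) = -72 < 0 → local maximum
  f''(-4) = 20 > 0 → local minimum
  f''(-3) = -27 < 0 → local maximum
  f''(6) = 1080 > 0 → local minimum

Critical points: x = -6 (local maximum); x = -4 (local minimum); x = -3 (local maximum); x = 6 (local minimum)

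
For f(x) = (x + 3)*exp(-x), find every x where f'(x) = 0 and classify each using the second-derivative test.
f'(x) = (-x - 2)*exp(-x)

Solve f'(x) = 0:
  f'(x) = (-x - 2)·exp(-x) and exp(-x) > 0 for every x, so f'(x) = 0 ⇔ -x - 2 = 0.
  -x - 2 = 0.
  ⇒ x = -2

f''(x) = (x + 1)*exp(-x)
Second-derivative test at each critical point:
  f''(-2) = -7.3891 < 0 → local maximum

Critical points: x = -2 (local maximum)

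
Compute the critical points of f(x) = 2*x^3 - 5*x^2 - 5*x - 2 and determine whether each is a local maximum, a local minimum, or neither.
f'(x) = 6*x^2 - 10*x - 5

Solve f'(x) = 0:
  6*x^2 - 10*x - 5 = 0 has no rational roots; quadratic formula: x = (10 ± √220)/12.
  ⇒ x = 5/6 - sqrt(55)/6 ≈ -0.4027, 5/6 + sqrt(55)/6 ≈ 2.0694

f''(x) = 12*x - 10
Second-derivative test at each critical point:
  f''(-0.4027) = -14.8324 < 0 → local maximum
  f''(2.0694) = 14.8324 > 0 → local minimum

Critical points: x = 5/6 - sqrt(55)/6 ≈ -0.4027 (local maximum); x = 5/6 + sqrt(55)/6 ≈ 2.0694 (local minimum)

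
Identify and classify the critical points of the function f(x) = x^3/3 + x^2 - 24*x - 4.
f'(x) = x^2 + 2*x - 24

Solve f'(x) = 0:
  Factor: x^2 + 2*x - 24 = (x - 4)*(x + 6) = 0.
  ⇒ x = -6, 4

f''(x) = 2*x + 2
Second-derivative test at each critical point:
  f''(-6) = -10 < 0 → local maximum
  f''(4) = 10 > 0 → local minimum

Critical points: x = -6 (local maximum); x = 4 (local minimum)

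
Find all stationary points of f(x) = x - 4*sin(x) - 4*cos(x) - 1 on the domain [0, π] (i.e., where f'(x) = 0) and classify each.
f'(x) = -4*sqrt(2)*cos(x + pi/4) + 1

Solve f'(x) = 0 on [0, π]:
  f'(x) = 0 ⇔ 4*sin(x) - 4*cos(x) = -1. Write the left side as R·cos(x + φ) with R = √((-4)² + (-4)²) = 4*sqrt(2), cos φ = -sqrt(2)/2, sin φ = -sqrt(2)/2; then cos(x + φ) = -sqrt(2)/8. Solve for x and keep the solutions lying in [0, π].
  ⇒ x = atan((-1 + sqrt(31))/(1 + sqrt(31))) ≈ 0.6077

f''(x) = 4*sqrt(2)*sin(x + pi/4)
Second-derivative test at each critical point:
  f''(0.6077) = 5.5678 > 0 → local minimum

Critical points: x = atan((-1 + sqrt(31))/(1 + sqrt(31))) ≈ 0.6077 (local minimum)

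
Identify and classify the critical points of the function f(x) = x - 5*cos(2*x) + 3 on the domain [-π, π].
f'(x) = 10*sin(2*x) + 1

Solve f'(x) = 0 on [-π, π]:
  f'(x) = 0 ⇔ sin(2*x) = -1/10, i.e. 2*x = arcsin(-1/10) + 2nπ or 2*x = π − arcsin(-1/10) + 2nπ; keep the solutions lying in [-π, π].
  ⇒ x = -pi/2 + asin(1/10)/2 ≈ -1.5207, -asin(1/10)/2 ≈ -0.0501, asin(1/10)/2 + pi/2 ≈ 1.6209, pi - asin(1/10)/2 ≈ 3.0915

f''(x) = 20*cos(2*x)
Second-derivative test at each critical point:
  f''(-1.5207) = -19.8997 < 0 → local maximum
  f''(-0.0501) = 19.8997 > 0 → local minimum
  f''(1.6209) = -19.8997 < 0 → local maximum
  f''(3.0915) = 19.8997 > 0 → local minimum

Critical points: x = -pi/2 + asin(1/10)/2 ≈ -1.5207 (local maximum); x = -asin(1/10)/2 ≈ -0.0501 (local minimum); x = asin(1/10)/2 + pi/2 ≈ 1.6209 (local maximum); x = pi - asin(1/10)/2 ≈ 3.0915 (local minimum)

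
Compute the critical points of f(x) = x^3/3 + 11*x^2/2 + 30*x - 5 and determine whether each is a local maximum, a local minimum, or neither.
f'(x) = x^2 + 11*x + 30

Solve f'(x) = 0:
  Factor: x^2 + 11*x + 30 = (x + 5)*(x + 6) = 0.
  ⇒ x = -6, -5

f''(x) = 2*x + 11
Second-derivative test at each critical point:
  f''(-6) = -1 < 0 → local maximum
  f''(-5) = 1 > 0 → local minimum

Critical points: x = -6 (local maximum); x = -5 (local minimum)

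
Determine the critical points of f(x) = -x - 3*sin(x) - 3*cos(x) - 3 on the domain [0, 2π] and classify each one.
f'(x) = -3*sqrt(2)*cos(x + pi/4) - 1

Solve f'(x) = 0 on [0, 2π]:
  f'(x) = 0 ⇔ 3*sin(x) - 3*cos(x) = 1. Write the left side as R·cos(x + φ) with R = √((-3)² + (-3)²) = 3*sqrt(2), cos φ = -sqrt(2)/2, sin φ = -sqrt(2)/2; then cos(x + φ) = sqrt(2)/6. Solve for x and keep the solutions lying in [0, 2π].
  ⇒ x = atan((1 + sqrt(17))/(-1 + sqrt(17))) ≈ 1.0233, atan((1 - sqrt(17))/(-sqrt(17) - 1)) + pi ≈ 3.6890

f''(x) = 3*sqrt(2)*sin(x + pi/4)
Second-derivative test at each critical point:
  f''(1.0233) = 4.1231 > 0 → local minimum
  f''(3.6890) = -4.1231 < 0 → local maximum

Critical points: x = atan((1 + sqrt(17))/(-1 + sqrt(17))) ≈ 1.0233 (local minimum); x = atan((1 - sqrt(17))/(-sqrt(17) - 1)) + pi ≈ 3.6890 (local maximum)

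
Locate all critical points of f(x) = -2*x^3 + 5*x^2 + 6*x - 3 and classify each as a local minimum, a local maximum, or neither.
f'(x) = -6*x^2 + 10*x + 6

Solve f'(x) = 0:
  Factor: -6*x^2 + 10*x + 6 = -2*(3*x^2 - 5*x - 3); 3*x^2 - 5*x - 3 = 0 has no rational roots; quadratic formula: x = (5 ± √61)/6.
  ⇒ x = 5/6 - sqrt(61)/6 ≈ -0.4684, 5/6 + sqrt(61)/6 ≈ 2.1350

f''(x) = 10 - 12*x
Second-derivative test at each critical point:
  f''(-0.4684) = 15.6205 > 0 → local minimum
  f''(2.1350) = -15.6205 < 0 → local maximum

Critical points: x = 5/6 - sqrt(61)/6 ≈ -0.4684 (local minimum); x = 5/6 + sqrt(61)/6 ≈ 2.1350 (local maximum)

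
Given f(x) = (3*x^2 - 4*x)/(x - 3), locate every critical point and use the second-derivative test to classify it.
f'(x) = 3*(x^2 - 6*x + 4)/(x^2 - 6*x + 9)

Solve f'(x) = 0:
  f'(x) = 3*(x^2 - 6*x + 4)/(x - 3)^2; the denominator is positive wherever f is defined, so f'(x) = 0 ⇔ 3*x^2 - 18*x + 12 = 0.
  Factor: 3*x^2 - 18*x + 12 = 3*(x^2 - 6*x + 4); x^2 - 6*x + 4 = 0 has no rational roots; quadratic formula: x = (6 ± √20)/2.
  ⇒ x = 3 - sqrt(5) ≈ 0.7639, sqrt(5) + 3 ≈ 5.2361

f''(x) = 30/(x^3 - 9*x^2 + 27*x - 27)
Second-derivative test at each critical point:
  f''(0.7639) = -2.6833 < 0 → local maximum
  f''(5.2361) = 2.6833 > 0 → local minimum

Critical points: x = 3 - sqrt(5) ≈ 0.7639 (local maximum); x = sqrt(5) + 3 ≈ 5.2361 (local minimum)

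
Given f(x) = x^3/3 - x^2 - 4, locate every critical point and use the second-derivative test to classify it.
f'(x) = x*(x - 2)

Solve f'(x) = 0:
  Factor: x^2 - 2*x = x*(x - 2) = 0.
  ⇒ x = 0, 2

f''(x) = 2*x - 2
Second-derivative test at each critical point:
  f''(0) = -2 < 0 → local maximum
  f''(2) = 2 > 0 → local minimum

Critical points: x = 0 (local maximum); x = 2 (local minimum)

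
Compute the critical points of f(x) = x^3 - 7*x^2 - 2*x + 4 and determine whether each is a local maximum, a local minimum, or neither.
f'(x) = 3*x^2 - 14*x - 2

Solve f'(x) = 0:
  3*x^2 - 14*x - 2 = 0 has no rational roots; quadratic formula: x = (14 ± √220)/6.
  ⇒ x = 7/3 - sqrt(55)/3 ≈ -0.1387, 7/3 + sqrt(55)/3 ≈ 4.8054

f''(x) = 6*x - 14
Second-derivative test at each critical point:
  f''(-0.1387) = -14.8324 < 0 → local maximum
  f''(4.8054) = 14.8324 > 0 → local minimum

Critical points: x = 7/3 - sqrt(55)/3 ≈ -0.1387 (local maximum); x = 7/3 + sqrt(55)/3 ≈ 4.8054 (local minimum)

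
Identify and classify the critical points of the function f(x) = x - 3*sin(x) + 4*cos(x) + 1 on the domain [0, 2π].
f'(x) = -4*sin(x) - 3*cos(x) + 1

Solve f'(x) = 0 on [0, 2π]:
  f'(x) = 0 ⇔ -4*sin(x) - 3*cos(x) = -1. Write the left side as R·cos(x + φ) with R = √((-3)² + 4²) = 5, cos φ = -3/5, sin φ = 4/5; then cos(x + φ) = -1/5. Solve for x and keep the solutions lying in [0, 2π].
  ⇒ x = atan((4 + 6*sqrt(6))/(3 - 8*sqrt(6))) + pi ≈ 2.2967, atan((4 - 6*sqrt(6))/(3 + 8*sqrt(6))) + 2*pi ≈ 5.8410

f''(x) = 3*sin(x) - 4*cos(x)
Second-derivative test at each critical point:
  f''(2.2967) = 4.8990 > 0 → local minimum
  f''(5.8410) = -4.8990 < 0 → local maximum

Critical points: x = atan((4 + 6*sqrt(6))/(3 - 8*sqrt(6))) + pi ≈ 2.2967 (local minimum); x = atan((4 - 6*sqrt(6))/(3 + 8*sqrt(6))) + 2*pi ≈ 5.8410 (local maximum)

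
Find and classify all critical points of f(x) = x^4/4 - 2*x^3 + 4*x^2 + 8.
f'(x) = x*(x^2 - 6*x + 8)

Solve f'(x) = 0:
  Factor: x^3 - 6*x^2 + 8*x = x*(x - 4)*(x - 2) = 0.
  ⇒ x = 0, 2, 4

f''(x) = 3*x^2 - 12*x + 8
Second-derivative test at each critical point:
  f''(0) = 8 > 0 → local minimum
  f''(2) = -4 < 0 → local maximum
  f''(4) = 8 > 0 → local minimum

Critical points: x = 0 (local minimum); x = 2 (local maximum); x = 4 (local minimum)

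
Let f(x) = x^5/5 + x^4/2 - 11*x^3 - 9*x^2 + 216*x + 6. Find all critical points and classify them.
f'(x) = x^4 + 2*x^3 - 33*x^2 - 18*x + 216

Solve f'(x) = 0:
  Factor: x^4 + 2*x^3 - 33*x^2 - 18*x + 216 = (x - 4)*(x - 3)*(x + 3)*(x + 6) = 0.
  ⇒ x = -6, -3, 3, 4

f''(x) = 4*x^3 + 6*x^2 - 66*x - 18
Second-derivative test at each critical point:
  f''(-6) = -270 < 0 → local maximum
  f''(-3) = 126 > 0 → local minimum
  f''(3) = -54 < 0 → local maximum
  f''(4) = 70 > 0 → local minimum

Critical points: x = -6 (local maximum); x = -3 (local minimum); x = 3 (local maximum); x = 4 (local minimum)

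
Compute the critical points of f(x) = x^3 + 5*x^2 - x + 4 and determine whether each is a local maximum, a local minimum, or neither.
f'(x) = 3*x^2 + 10*x - 1

Solve f'(x) = 0:
  3*x^2 + 10*x - 1 = 0 has no rational roots; quadratic formula: x = (-10 ± √112)/6.
  ⇒ x = -2*sqrt(7)/3 - 5/3 ≈ -3.4305, -5/3 + 2*sqrt(7)/3 ≈ 0.0972

f''(x) = 6*x + 10
Second-derivative test at each critical point:
  f''(-3.4305) = -10.5830 < 0 → local maximum
  f''(0.0972) = 10.5830 > 0 → local minimum

Critical points: x = -2*sqrt(7)/3 - 5/3 ≈ -3.4305 (local maximum); x = -5/3 + 2*sqrt(7)/3 ≈ 0.0972 (local minimum)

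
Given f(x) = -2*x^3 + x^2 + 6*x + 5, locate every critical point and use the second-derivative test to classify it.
f'(x) = -6*x^2 + 2*x + 6

Solve f'(x) = 0:
  Factor: -6*x^2 + 2*x + 6 = -2*(3*x^2 - x - 3); 3*x^2 - x - 3 = 0 has no rational roots; quadratic formula: x = (1 ± √37)/6.
  ⇒ x = 1/6 - sqrt(37)/6 ≈ -0.8471, 1/6 + sqrt(37)/6 ≈ 1.1805

f''(x) = 2 - 12*x
Second-derivative test at each critical point:
  f''(-0.8471) = 12.1655 > 0 → local minimum
  f''(1.1805) = -12.1655 < 0 → local maximum

Critical points: x = 1/6 - sqrt(37)/6 ≈ -0.8471 (local minimum); x = 1/6 + sqrt(37)/6 ≈ 1.1805 (local maximum)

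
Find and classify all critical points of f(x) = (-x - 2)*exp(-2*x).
f'(x) = (2*x + 3)*exp(-2*x)

Solve f'(x) = 0:
  f'(x) = (2*x + 3)·exp(-2*x) and exp(-2*x) > 0 for every x, so f'(x) = 0 ⇔ 2*x + 3 = 0.
  2*x + 3 = 0.
  ⇒ x = -3/2

f''(x) = 4*(-x - 1)*exp(-2*x)
Second-derivative test at each critical point:
  f''(-3/2) = 40.1711 > 0 → local minimum

Critical points: x = -3/2 (local minimum)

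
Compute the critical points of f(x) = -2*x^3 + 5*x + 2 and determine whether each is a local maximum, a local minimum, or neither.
f'(x) = 5 - 6*x^2

Solve f'(x) = 0:
  6*x^2 - 5 = 0 has no rational roots; quadratic formula: x = (0 ± √120)/12.
  ⇒ x = -sqrt(30)/6 ≈ -0.9129, sqrt(30)/6 ≈ 0.9129

f''(x) = -12*x
Second-derivative test at each critical point:
  f''(-0.9129) = 10.9545 > 0 → local minimum
  f''(0.9129) = -10.9545 < 0 → local maximum

Critical points: x = -sqrt(30)/6 ≈ -0.9129 (local minimum); x = sqrt(30)/6 ≈ 0.9129 (local maximum)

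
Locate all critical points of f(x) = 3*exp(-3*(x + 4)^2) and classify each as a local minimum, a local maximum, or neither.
f'(x) = 18*(-x - 4)*exp(-3*(x + 4)^2)

Solve f'(x) = 0:
  f'(x) = (-18*x - 72)·exp(-3*(x + 4)^2) and exp(-3*(x + 4)^2) > 0 for every x, so f'(x) = 0 ⇔ -18*x - 72 = 0.
  Factor: -18*x - 72 = -18*(x + 4) = 0.
  ⇒ x = -4

f''(x) = 18*(6*(x + 4)^2 - 1)*exp(-3*(x + 4)^2)
Second-derivative test at each critical point:
  f''(-4) = -18 < 0 → local maximum

Critical points: x = -4 (local maximum)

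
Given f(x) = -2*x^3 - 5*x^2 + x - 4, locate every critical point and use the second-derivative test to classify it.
f'(x) = -6*x^2 - 10*x + 1

Solve f'(x) = 0:
  6*x^2 + 10*x - 1 = 0 has no rational roots; quadratic formula: x = (-10 ± √124)/12.
  ⇒ x = -sqrt(31)/6 - 5/6 ≈ -1.7613, -5/6 + sqrt(31)/6 ≈ 0.0946

f''(x) = -12*x - 10
Second-derivative test at each critical point:
  f''(-1.7613) = 11.1355 > 0 → local minimum
  f''(0.0946) = -11.1355 < 0 → local maximum

Critical points: x = -sqrt(31)/6 - 5/6 ≈ -1.7613 (local minimum); x = -5/6 + sqrt(31)/6 ≈ 0.0946 (local maximum)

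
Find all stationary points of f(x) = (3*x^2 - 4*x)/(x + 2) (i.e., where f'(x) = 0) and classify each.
f'(x) = (3*x^2 + 12*x - 8)/(x^2 + 4*x + 4)

Solve f'(x) = 0:
  f'(x) = (3*x^2 + 12*x - 8)/(x + 2)^2; the denominator is positive wherever f is defined, so f'(x) = 0 ⇔ 3*x^2 + 12*x - 8 = 0.
  3*x^2 + 12*x - 8 = 0 has no rational roots; quadratic formula: x = (-12 ± √240)/6.
  ⇒ x = -2*sqrt(15)/3 - 2 ≈ -4.5820, -2 + 2*sqrt(15)/3 ≈ 0.5820

f''(x) = 40/(x^3 + 6*x^2 + 12*x + 8)
Second-derivative test at each critical point:
  f''(-4.5820) = -2.3238 < 0 → local maximum
  f''(0.5820) = 2.3238 > 0 → local minimum

Critical points: x = -2*sqrt(15)/3 - 2 ≈ -4.5820 (local maximum); x = -2 + 2*sqrt(15)/3 ≈ 0.5820 (local minimum)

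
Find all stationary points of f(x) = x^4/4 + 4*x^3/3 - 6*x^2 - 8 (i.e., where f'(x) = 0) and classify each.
f'(x) = x*(x^2 + 4*x - 12)

Solve f'(x) = 0:
  Factor: x^3 + 4*x^2 - 12*x = x*(x - 2)*(x + 6) = 0.
  ⇒ x = -6, 0, 2

f''(x) = 3*x^2 + 8*x - 12
Second-derivative test at each critical point:
  f''(-6) = 48 > 0 → local minimum
  f''(0) = -12 < 0 → local maximum
  f''(2) = 16 > 0 → local minimum

Critical points: x = -6 (local minimum); x = 0 (local maximum); x = 2 (local minimum)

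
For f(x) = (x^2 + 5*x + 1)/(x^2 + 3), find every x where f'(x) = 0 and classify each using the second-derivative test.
f'(x) = (-5*x^2 + 4*x + 15)/(x^4 + 6*x^2 + 9)

Solve f'(x) = 0:
  f'(x) = -(5*x^2 - 4*x - 15)/(x^2 + 3)^2; the denominator is positive wherever f is defined, so f'(x) = 0 ⇔ -5*x^2 + 4*x + 15 = 0.
  5*x^2 - 4*x - 15 = 0 has no rational roots; quadratic formula: x = (4 ± √316)/10.
  ⇒ x = 2/5 - sqrt(79)/5 ≈ -1.3776, 2/5 + sqrt(79)/5 ≈ 2.1776

f''(x) = 2*(5*x^3 - 6*x^2 - 45*x + 6)/(x^6 + 9*x^4 + 27*x^2 + 27)
Second-derivative test at each critical point:
  f''(-1.3776) = 0.7410 > 0 → local minimum
  f''(2.1776) = -0.2966 < 0 → local maximum

Critical points: x = 2/5 - sqrt(79)/5 ≈ -1.3776 (local minimum); x = 2/5 + sqrt(79)/5 ≈ 2.1776 (local maximum)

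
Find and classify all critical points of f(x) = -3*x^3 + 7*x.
f'(x) = 7 - 9*x^2

Solve f'(x) = 0:
  9*x^2 - 7 = 0 has no rational roots; quadratic formula: x = (0 ± √252)/18.
  ⇒ x = -sqrt(7)/3 ≈ -0.8819, sqrt(7)/3 ≈ 0.8819

f''(x) = -18*x
Second-derivative test at each critical point:
  f''(-0.8819) = 15.8745 > 0 → local minimum
  f''(0.8819) = -15.8745 < 0 → local maximum

Critical points: x = -sqrt(7)/3 ≈ -0.8819 (local minimum); x = sqrt(7)/3 ≈ 0.8819 (local maximum)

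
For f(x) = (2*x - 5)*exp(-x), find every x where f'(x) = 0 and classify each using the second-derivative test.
f'(x) = (7 - 2*x)*exp(-x)

Solve f'(x) = 0:
  f'(x) = (7 - 2*x)·exp(-x) and exp(-x) > 0 for every x, so f'(x) = 0 ⇔ 7 - 2*x = 0.
  7 - 2*x = 0.
  ⇒ x = 7/2

f''(x) = (2*x - 9)*exp(-x)
Second-derivative test at each critical point:
  f''(7/2) = -0.0604 < 0 → local maximum

Critical points: x = 7/2 (local maximum)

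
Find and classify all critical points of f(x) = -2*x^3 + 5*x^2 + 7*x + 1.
f'(x) = -6*x^2 + 10*x + 7

Solve f'(x) = 0:
  6*x^2 - 10*x - 7 = 0 has no rational roots; quadratic formula: x = (10 ± √268)/12.
  ⇒ x = 5/6 - sqrt(67)/6 ≈ -0.5309, 5/6 + sqrt(67)/6 ≈ 2.1976

f''(x) = 10 - 12*x
Second-derivative test at each critical point:
  f''(-0.5309) = 16.3707 > 0 → local minimum
  f''(2.1976) = -16.3707 < 0 → local maximum

Critical points: x = 5/6 - sqrt(67)/6 ≈ -0.5309 (local minimum); x = 5/6 + sqrt(67)/6 ≈ 2.1976 (local maximum)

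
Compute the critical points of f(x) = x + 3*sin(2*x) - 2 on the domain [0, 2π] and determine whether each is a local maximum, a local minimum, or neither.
f'(x) = 6*cos(2*x) + 1

Solve f'(x) = 0 on [0, 2π]:
  f'(x) = 0 ⇔ cos(2*x) = -1/6, i.e. 2*x = ±arccos(-1/6) + 2nπ; keep the solutions lying in [0, 2π].
  ⇒ x = acos(-1/6)/2 ≈ 0.8691, pi - acos(-1/6)/2 ≈ 2.2725, acos(-1/6)/2 + pi ≈ 4.0107, -acos(-1/6)/2 + 2*pi ≈ 5.4141

f''(x) = -12*sin(2*x)
Second-derivative test at each critical point:
  f''(0.8691) = -11.8322 < 0 → local maximum
  f''(2.2725) = 11.8322 > 0 → local minimum
  f''(4.0107) = -11.8322 < 0 → local maximum
  f''(5.4141) = 11.8322 > 0 → local minimum

Critical points: x = acos(-1/6)/2 ≈ 0.8691 (local maximum); x = pi - acos(-1/6)/2 ≈ 2.2725 (local minimum); x = acos(-1/6)/2 + pi ≈ 4.0107 (local maximum); x = -acos(-1/6)/2 + 2*pi ≈ 5.4141 (local minimum)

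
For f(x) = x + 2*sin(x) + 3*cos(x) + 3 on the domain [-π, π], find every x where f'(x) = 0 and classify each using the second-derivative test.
f'(x) = -3*sin(x) + 2*cos(x) + 1

Solve f'(x) = 0 on [-π, π]:
  f'(x) = 0 ⇔ -3*sin(x) + 2*cos(x) = -1. Write the left side as R·cos(x + φ) with R = √(2² + 3²) = sqrt(13), cos φ = 2*sqrt(13)/13, sin φ = 3*sqrt(13)/13; then cos(x + φ) = -sqrt(13)/13. Solve for x and keep the solutions lying in [-π, π].
  ⇒ x = -pi + atan((3 - 4*sqrt(3))/(-6*sqrt(3) - 2)) ≈ -2.8346, atan((3 + 4*sqrt(3))/(-2 + 6*sqrt(3))) ≈ 0.8690

f''(x) = -2*sin(x) - 3*cos(x)
Second-derivative test at each critical point:
  f''(-2.8346) = 3.4641 > 0 → local minimum
  f''(0.8690) = -3.4641 < 0 → local maximum

Critical points: x = -pi + atan((3 - 4*sqrt(3))/(-6*sqrt(3) - 2)) ≈ -2.8346 (local minimum); x = atan((3 + 4*sqrt(3))/(-2 + 6*sqrt(3))) ≈ 0.8690 (local maximum)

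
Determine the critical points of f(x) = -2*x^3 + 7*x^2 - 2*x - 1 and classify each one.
f'(x) = -6*x^2 + 14*x - 2

Solve f'(x) = 0:
  Factor: -6*x^2 + 14*x - 2 = -2*(3*x^2 - 7*x + 1); 3*x^2 - 7*x + 1 = 0 has no rational roots; quadratic formula: x = (7 ± √37)/6.
  ⇒ x = 7/6 - sqrt(37)/6 ≈ 0.1529, sqrt(37)/6 + 7/6 ≈ 2.1805

f''(x) = 14 - 12*x
Second-derivative test at each critical point:
  f''(0.1529) = 12.1655 > 0 → local minimum
  f''(2.1805) = -12.1655 < 0 → local maximum

Critical points: x = 7/6 - sqrt(37)/6 ≈ 0.1529 (local minimum); x = sqrt(37)/6 + 7/6 ≈ 2.1805 (local maximum)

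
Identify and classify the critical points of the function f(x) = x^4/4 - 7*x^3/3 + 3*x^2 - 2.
f'(x) = x*(x^2 - 7*x + 6)

Solve f'(x) = 0:
  Factor: x^3 - 7*x^2 + 6*x = x*(x - 6)*(x - 1) = 0.
  ⇒ x = 0, 1, 6

f''(x) = 3*x^2 - 14*x + 6
Second-derivative test at each critical point:
  f''(0) = 6 > 0 → local minimum
  f''(1) = -5 < 0 → local maximum
  f''(6) = 30 > 0 → local minimum

Critical points: x = 0 (local minimum); x = 1 (local maximum); x = 6 (local minimum)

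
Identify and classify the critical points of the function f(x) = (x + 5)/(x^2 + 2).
f'(x) = (x^2 - 2*x*(x + 5) + 2)/(x^2 + 2)^2

Solve f'(x) = 0:
  f'(x) = -(x^2 + 10*x - 2)/(x^2 + 2)^2; the denominator is positive wherever f is defined, so f'(x) = 0 ⇔ -x^2 - 10*x + 2 = 0.
  x^2 + 10*x - 2 = 0 has no rational roots; quadratic formula: x = (-10 ± √108)/2.
  ⇒ x = -3*sqrt(3) - 5 ≈ -10.1962, -5 + 3*sqrt(3) ≈ 0.1962

f''(x) = 2*(4*x^2*(x + 5) - (3*x + 5)*(x^2 + 2))/(x^2 + 2)^3
Second-derivative test at each critical point:
  f''(-10.1962) = 0.0009 > 0 → local minimum
  f''(0.1962) = -2.5009 < 0 → local maximum

Critical points: x = -3*sqrt(3) - 5 ≈ -10.1962 (local minimum); x = -5 + 3*sqrt(3) ≈ 0.1962 (local maximum)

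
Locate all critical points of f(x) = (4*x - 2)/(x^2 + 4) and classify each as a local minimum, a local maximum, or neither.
f'(x) = 4*(-x^2 + x + 4)/(x^4 + 8*x^2 + 16)

Solve f'(x) = 0:
  f'(x) = -4*(x^2 - x - 4)/(x^2 + 4)^2; the denominator is positive wherever f is defined, so f'(x) = 0 ⇔ -4*x^2 + 4*x + 16 = 0.
  Factor: -4*x^2 + 4*x + 16 = -4*(x^2 - x - 4); x^2 - x - 4 = 0 has no rational roots; quadratic formula: x = (1 ± √17)/2.
  ⇒ x = 1/2 - sqrt(17)/2 ≈ -1.5616, 1/2 + sqrt(17)/2 ≈ 2.5616

f''(x) = 4*(4*x^2*(2*x - 1) + (1 - 6*x)*(x^2 + 4))/(x^2 + 4)^3
Second-derivative test at each critical point:
  f''(-1.5616) = 0.3979 > 0 → local minimum
  f''(2.5616) = -0.1479 < 0 → local maximum

Critical points: x = 1/2 - sqrt(17)/2 ≈ -1.5616 (local minimum); x = 1/2 + sqrt(17)/2 ≈ 2.5616 (local maximum)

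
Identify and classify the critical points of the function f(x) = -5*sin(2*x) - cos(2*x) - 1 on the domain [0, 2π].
f'(x) = 2*sin(2*x) - 10*cos(2*x)

Solve f'(x) = 0 on [0, 2π]:
  f'(x) = 0 ⇔ -5*cos(2*x) = -sin(2*x) ⇔ tan(2*x) = 5, i.e. 2*x = arctan(5) + nπ; keep the solutions lying in [0, 2π].
  ⇒ x = atan(5)/2 ≈ 0.6867, atan(5)/2 + pi/2 ≈ 2.2575, atan(5)/2 + pi ≈ 3.8283, atan(5)/2 + 3*pi/2 ≈ 5.3991

f''(x) = 20*sin(2*x) + 4*cos(2*x)
Second-derivative test at each critical point:
  f''(0.6867) = 20.3961 > 0 → local minimum
  f''(2.2575) = -20.3961 < 0 → local maximum
  f''(3.8283) = 20.3961 > 0 → local minimum
  f''(5.3991) = -20.3961 < 0 → local maximum

Critical points: x = atan(5)/2 ≈ 0.6867 (local minimum); x = atan(5)/2 + pi/2 ≈ 2.2575 (local maximum); x = atan(5)/2 + pi ≈ 3.8283 (local minimum); x = atan(5)/2 + 3*pi/2 ≈ 5.3991 (local maximum)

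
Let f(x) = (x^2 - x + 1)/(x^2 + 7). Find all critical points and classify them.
f'(x) = (x^2 + 12*x - 7)/(x^4 + 14*x^2 + 49)

Solve f'(x) = 0:
  f'(x) = (x^2 + 12*x - 7)/(x^2 + 7)^2; the denominator is positive wherever f is defined, so f'(x) = 0 ⇔ x^2 + 12*x - 7 = 0.
  x^2 + 12*x - 7 = 0 has no rational roots; quadratic formula: x = (-12 ± √172)/2.
  ⇒ x = -sqrt(43) - 6 ≈ -12.5574, -6 + sqrt(43) ≈ 0.5574

f''(x) = 2*(-x^3 - 18*x^2 + 21*x + 42)/(x^6 + 21*x^4 + 147*x^2 + 343)
Second-derivative test at each critical point:
  f''(-12.5574) = -4.835e-04 < 0 → local maximum
  f''(0.5574) = 0.2454 > 0 → local minimum

Critical points: x = -sqrt(43) - 6 ≈ -12.5574 (local maximum); x = -6 + sqrt(43) ≈ 0.5574 (local minimum)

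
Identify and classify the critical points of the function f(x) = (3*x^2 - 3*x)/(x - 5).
f'(x) = 3*(x^2 - 10*x + 5)/(x^2 - 10*x + 25)

Solve f'(x) = 0:
  f'(x) = 3*(x^2 - 10*x + 5)/(x - 5)^2; the denominator is positive wherever f is defined, so f'(x) = 0 ⇔ 3*x^2 - 30*x + 15 = 0.
  Factor: 3*x^2 - 30*x + 15 = 3*(x^2 - 10*x + 5); x^2 - 10*x + 5 = 0 has no rational roots; quadratic formula: x = (10 ± √80)/2.
  ⇒ x = 5 - 2*sqrt(5) ≈ 0.5279, 2*sqrt(5) + 5 ≈ 9.4721

f''(x) = 120/(x^3 - 15*x^2 + 75*x - 125)
Second-derivative test at each critical point:
  f''(0.5279) = -1.3416 < 0 → local maximum
  f''(9.4721) = 1.3416 > 0 → local minimum

Critical points: x = 5 - 2*sqrt(5) ≈ 0.5279 (local maximum); x = 2*sqrt(5) + 5 ≈ 9.4721 (local minimum)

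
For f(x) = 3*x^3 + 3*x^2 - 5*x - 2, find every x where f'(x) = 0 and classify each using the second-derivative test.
f'(x) = 9*x^2 + 6*x - 5

Solve f'(x) = 0:
  9*x^2 + 6*x - 5 = 0 has no rational roots; quadratic formula: x = (-6 ± √216)/18.
  ⇒ x = -sqrt(6)/3 - 1/3 ≈ -1.1498, -1/3 + sqrt(6)/3 ≈ 0.4832

f''(x) = 18*x + 6
Second-derivative test at each critical point:
  f''(-1.1498) = -14.6969 < 0 → local maximum
  f''(0.4832) = 14.6969 > 0 → local minimum

Critical points: x = -sqrt(6)/3 - 1/3 ≈ -1.1498 (local maximum); x = -1/3 + sqrt(6)/3 ≈ 0.4832 (local minimum)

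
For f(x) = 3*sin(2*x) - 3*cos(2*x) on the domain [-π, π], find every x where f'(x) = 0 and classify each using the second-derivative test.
f'(x) = 6*sqrt(2)*sin(2*x + pi/4)

Solve f'(x) = 0 on [-π, π]:
  f'(x) = 0 ⇔ 3*cos(2*x) = -3*sin(2*x) ⇔ tan(2*x) = -1, i.e. 2*x = arctan(-1) + nπ; keep the solutions lying in [-π, π].
  ⇒ x = -5*pi/8 ≈ -1.9635, -pi/8 ≈ -0.3927, 3*pi/8 ≈ 1.1781, 7*pi/8 ≈ 2.7489

f''(x) = 12*sqrt(2)*cos(2*x + pi/4)
Second-derivative test at each critical point:
  f''(-1.9635) = -16.9706 < 0 → local maximum
  f''(-0.3927) = 16.9706 > 0 → local minimum
  f''(1.1781) = -16.9706 < 0 → local maximum
  f''(2.7489) = 16.9706 > 0 → local minimum

Critical points: x = -5*pi/8 ≈ -1.9635 (local maximum); x = -pi/8 ≈ -0.3927 (local minimum); x = 3*pi/8 ≈ 1.1781 (local maximum); x = 7*pi/8 ≈ 2.7489 (local minimum)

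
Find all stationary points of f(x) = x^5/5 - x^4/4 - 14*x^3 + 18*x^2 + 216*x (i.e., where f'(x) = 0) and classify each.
f'(x) = x^4 - x^3 - 42*x^2 + 36*x + 216

Solve f'(x) = 0:
  Factor: x^4 - x^3 - 42*x^2 + 36*x + 216 = (x - 6)*(x - 3)*(x + 2)*(x + 6) = 0.
  ⇒ x = -6, -2, 3, 6

f''(x) = 4*x^3 - 3*x^2 - 84*x + 36
Second-derivative test at each critical point:
  f''(-6) = -432 < 0 → local maximum
  f''(-2) = 160 > 0 → local minimum
  f''(3) = -135 < 0 → local maximum
  f''(6) = 288 > 0 → local minimum

Critical points: x = -6 (local maximum); x = -2 (local minimum); x = 3 (local maximum); x = 6 (local minimum)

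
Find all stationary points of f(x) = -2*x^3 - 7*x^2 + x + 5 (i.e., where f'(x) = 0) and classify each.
f'(x) = -6*x^2 - 14*x + 1

Solve f'(x) = 0:
  6*x^2 + 14*x - 1 = 0 has no rational roots; quadratic formula: x = (-14 ± √220)/12.
  ⇒ x = -sqrt(55)/6 - 7/6 ≈ -2.4027, -7/6 + sqrt(55)/6 ≈ 0.0694

f''(x) = -12*x - 14
Second-derivative test at each critical point:
  f''(-2.4027) = 14.8324 > 0 → local minimum
  f''(0.0694) = -14.8324 < 0 → local maximum

Critical points: x = -sqrt(55)/6 - 7/6 ≈ -2.4027 (local minimum); x = -7/6 + sqrt(55)/6 ≈ 0.0694 (local maximum)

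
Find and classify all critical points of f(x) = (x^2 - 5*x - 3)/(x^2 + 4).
f'(x) = (5*x^2 + 14*x - 20)/(x^4 + 8*x^2 + 16)

Solve f'(x) = 0:
  f'(x) = (5*x^2 + 14*x - 20)/(x^2 + 4)^2; the denominator is positive wherever f is defined, so f'(x) = 0 ⇔ 5*x^2 + 14*x - 20 = 0.
  5*x^2 + 14*x - 20 = 0 has no rational roots; quadratic formula: x = (-14 ± √596)/10.
  ⇒ x = -sqrt(149)/5 - 7/5 ≈ -3.8413, -7/5 + sqrt(149)/5 ≈ 1.0413

f''(x) = 2*(-5*x^3 - 21*x^2 + 60*x + 28)/(x^6 + 12*x^4 + 48*x^2 + 64)
Second-derivative test at each critical point:
  f''(-3.8413) = -0.0694 < 0 → local maximum
  f''(1.0413) = 0.9444 > 0 → local minimum

Critical points: x = -sqrt(149)/5 - 7/5 ≈ -3.8413 (local maximum); x = -7/5 + sqrt(149)/5 ≈ 1.0413 (local minimum)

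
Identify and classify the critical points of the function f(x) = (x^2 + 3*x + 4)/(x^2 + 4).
f'(x) = 3*(4 - x^2)/(x^4 + 8*x^2 + 16)

Solve f'(x) = 0:
  f'(x) = -3*(x - 2)*(x + 2)/(x^2 + 4)^2; the denominator is positive wherever f is defined, so f'(x) = 0 ⇔ 12 - 3*x^2 = 0.
  Factor: 12 - 3*x^2 = -3*(x - 2)*(x + 2) = 0.
  ⇒ x = -2, 2

f''(x) = 6*x*(x^2 - 12)/(x^6 + 12*x^4 + 48*x^2 + 64)
Second-derivative test at each critical point:
  f''(-2) = 3/16 > 0 → local minimum
  f''(2) = -3/16 < 0 → local maximum

Critical points: x = -2 (local minimum); x = 2 (local maximum)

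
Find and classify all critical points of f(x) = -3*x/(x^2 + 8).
f'(x) = 3*(x^2 - 8)/(x^2 + 8)^2

Solve f'(x) = 0:
  f'(x) = 3*(x^2 - 8)/(x^2 + 8)^2; the denominator is positive wherever f is defined, so f'(x) = 0 ⇔ 3*x^2 - 24 = 0.
  Factor: 3*x^2 - 24 = 3*(x^2 - 8); x^2 - 8 = 0 has no rational roots; quadratic formula: x = (0 ± √32)/2.
  ⇒ x = -2*sqrt(2) ≈ -2.8284, 2*sqrt(2) ≈ 2.8284

f''(x) = 6*x*(24 - x^2)/(x^2 + 8)^3
Second-derivative test at each critical point:
  f''(-2.8284) = -0.0663 < 0 → local maximum
  f''(2.8284) = 0.0663 > 0 → local minimum

Critical points: x = -2*sqrt(2) ≈ -2.8284 (local maximum); x = 2*sqrt(2) ≈ 2.8284 (local minimum)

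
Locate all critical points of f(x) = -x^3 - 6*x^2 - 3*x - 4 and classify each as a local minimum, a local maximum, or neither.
f'(x) = -3*x^2 - 12*x - 3

Solve f'(x) = 0:
  Factor: -3*x^2 - 12*x - 3 = -3*(x^2 + 4*x + 1); x^2 + 4*x + 1 = 0 has no rational roots; quadratic formula: x = (-4 ± √12)/2.
  ⇒ x = -2 - sqrt(3) ≈ -3.7321, -2 + sqrt(3) ≈ -0.2679

f''(x) = -6*x - 12
Second-derivative test at each critical point:
  f''(-3.7321) = 10.3923 > 0 → local minimum
  f''(-0.2679) = -10.3923 < 0 → local maximum

Critical points: x = -2 - sqrt(3) ≈ -3.7321 (local minimum); x = -2 + sqrt(3) ≈ -0.2679 (local maximum)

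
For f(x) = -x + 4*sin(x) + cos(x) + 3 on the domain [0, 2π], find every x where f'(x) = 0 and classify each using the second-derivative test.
f'(x) = -sin(x) + 4*cos(x) - 1

Solve f'(x) = 0 on [0, 2π]:
  f'(x) = 0 ⇔ -sin(x) + 4*cos(x) = 1. Write the left side as R·cos(x + φ) with R = √(4² + 1²) = sqrt(17), cos φ = 4*sqrt(17)/17, sin φ = sqrt(17)/17; then cos(x + φ) = sqrt(17)/17. Solve for x and keep the solutions lying in [0, 2π].
  ⇒ x = atan(15/8) ≈ 1.0808, 3*pi/2 ≈ 4.7124

f''(x) = -4*sin(x) - cos(x)
Second-derivative test at each critical point:
  f''(1.0808) = -4 < 0 → local maximum
  f''(4.7124) = 4 > 0 → local minimum

Critical points: x = atan(15/8) ≈ 1.0808 (local maximum); x = 3*pi/2 ≈ 4.7124 (local minimum)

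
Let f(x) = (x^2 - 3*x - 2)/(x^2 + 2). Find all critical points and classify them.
f'(x) = (3*x^2 + 8*x - 6)/(x^4 + 4*x^2 + 4)

Solve f'(x) = 0:
  f'(x) = (3*x^2 + 8*x - 6)/(x^2 + 2)^2; the denominator is positive wherever f is defined, so f'(x) = 0 ⇔ 3*x^2 + 8*x - 6 = 0.
  3*x^2 + 8*x - 6 = 0 has no rational roots; quadratic formula: x = (-8 ± √136)/6.
  ⇒ x = -sqrt(34)/3 - 4/3 ≈ -3.2770, -4/3 + sqrt(34)/3 ≈ 0.6103

f''(x) = 2*(-3*x^3 - 12*x^2 + 18*x + 8)/(x^6 + 6*x^4 + 12*x^2 + 8)
Second-derivative test at each critical point:
  f''(-3.2770) = -0.0719 < 0 → local maximum
  f''(0.6103) = 2.0719 > 0 → local minimum

Critical points: x = -sqrt(34)/3 - 4/3 ≈ -3.2770 (local maximum); x = -4/3 + sqrt(34)/3 ≈ 0.6103 (local minimum)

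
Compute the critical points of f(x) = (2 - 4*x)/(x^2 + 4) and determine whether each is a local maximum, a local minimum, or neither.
f'(x) = 4*(x^2 - x - 4)/(x^4 + 8*x^2 + 16)

Solve f'(x) = 0:
  f'(x) = 4*(x^2 - x - 4)/(x^2 + 4)^2; the denominator is positive wherever f is defined, so f'(x) = 0 ⇔ 4*x^2 - 4*x - 16 = 0.
  Factor: 4*x^2 - 4*x - 16 = 4*(x^2 - x - 4); x^2 - x - 4 = 0 has no rational roots; quadratic formula: x = (1 ± √17)/2.
  ⇒ x = 1/2 - sqrt(17)/2 ≈ -1.5616, 1/2 + sqrt(17)/2 ≈ 2.5616

f''(x) = 4*(4*x^2*(1 - 2*x) + (6*x - 1)*(x^2 + 4))/(x^2 + 4)^3
Second-derivative test at each critical point:
  f''(-1.5616) = -0.3979 < 0 → local maximum
  f''(2.5616) = 0.1479 > 0 → local minimum

Critical points: x = 1/2 - sqrt(17)/2 ≈ -1.5616 (local maximum); x = 1/2 + sqrt(17)/2 ≈ 2.5616 (local minimum)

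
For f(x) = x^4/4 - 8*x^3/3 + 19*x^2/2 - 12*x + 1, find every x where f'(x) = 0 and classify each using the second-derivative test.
f'(x) = x^3 - 8*x^2 + 19*x - 12

Solve f'(x) = 0:
  Factor: x^3 - 8*x^2 + 19*x - 12 = (x - 4)*(x - 3)*(x - 1) = 0.
  ⇒ x = 1, 3, 4

f''(x) = 3*x^2 - 16*x + 19
Second-derivative test at each critical point:
  f''(1) = 6 > 0 → local minimum
  f''(3) = -2 < 0 → local maximum
  f''(4) = 3 > 0 → local minimum

Critical points: x = 1 (local minimum); x = 3 (local maximum); x = 4 (local minimum)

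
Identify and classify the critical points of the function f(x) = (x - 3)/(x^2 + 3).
f'(x) = (x^2 - 2*x*(x - 3) + 3)/(x^2 + 3)^2

Solve f'(x) = 0:
  f'(x) = -(x^2 - 6*x - 3)/(x^2 + 3)^2; the denominator is positive wherever f is defined, so f'(x) = 0 ⇔ -x^2 + 6*x + 3 = 0.
  x^2 - 6*x - 3 = 0 has no rational roots; quadratic formula: x = (6 ± √48)/2.
  ⇒ x = 3 - 2*sqrt(3) ≈ -0.4641, 3 + 2*sqrt(3) ≈ 6.4641

f''(x) = 2*(4*x^2*(x - 3) + 3*(1 - x)*(x^2 + 3))/(x^2 + 3)^3
Second-derivative test at each critical point:
  f''(-0.4641) = 0.6701 > 0 → local minimum
  f''(6.4641) = -0.0035 < 0 → local maximum

Critical points: x = 3 - 2*sqrt(3) ≈ -0.4641 (local minimum); x = 3 + 2*sqrt(3) ≈ 6.4641 (local maximum)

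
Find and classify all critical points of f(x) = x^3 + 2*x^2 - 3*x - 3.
f'(x) = 3*x^2 + 4*x - 3

Solve f'(x) = 0:
  3*x^2 + 4*x - 3 = 0 has no rational roots; quadratic formula: x = (-4 ± √52)/6.
  ⇒ x = -sqrt(13)/3 - 2/3 ≈ -1.8685, -2/3 + sqrt(13)/3 ≈ 0.5352

f''(x) = 6*x + 4
Second-derivative test at each critical point:
  f''(-1.8685) = -7.2111 < 0 → local maximum
  f''(0.5352) = 7.2111 > 0 → local minimum

Critical points: x = -sqrt(13)/3 - 2/3 ≈ -1.8685 (local maximum); x = -2/3 + sqrt(13)/3 ≈ 0.5352 (local minimum)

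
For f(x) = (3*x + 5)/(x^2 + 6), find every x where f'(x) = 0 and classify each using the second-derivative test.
f'(x) = (-3*x^2 - 10*x + 18)/(x^4 + 12*x^2 + 36)

Solve f'(x) = 0:
  f'(x) = -(3*x^2 + 10*x - 18)/(x^2 + 6)^2; the denominator is positive wherever f is defined, so f'(x) = 0 ⇔ -3*x^2 - 10*x + 18 = 0.
  3*x^2 + 10*x - 18 = 0 has no rational roots; quadratic formula: x = (-10 ± √316)/6.
  ⇒ x = -sqrt(79)/3 - 5/3 ≈ -4.6294, -5/3 + sqrt(79)/3 ≈ 1.2961

f''(x) = 2*(4*x^2*(3*x + 5) - (9*x + 5)*(x^2 + 6))/(x^2 + 6)^3
Second-derivative test at each critical point:
  f''(-4.6294) = 0.0236 > 0 → local minimum
  f''(1.2961) = -0.3014 < 0 → local maximum

Critical points: x = -sqrt(79)/3 - 5/3 ≈ -4.6294 (local minimum); x = -5/3 + sqrt(79)/3 ≈ 1.2961 (local maximum)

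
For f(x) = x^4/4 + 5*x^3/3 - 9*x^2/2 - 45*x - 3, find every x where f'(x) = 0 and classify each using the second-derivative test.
f'(x) = x^3 + 5*x^2 - 9*x - 45

Solve f'(x) = 0:
  Factor: x^3 + 5*x^2 - 9*x - 45 = (x - 3)*(x + 3)*(x + 5) = 0.
  ⇒ x = -5, -3, 3

f''(x) = 3*x^2 + 10*x - 9
Second-derivative test at each critical point:
  f''(-5) = 16 > 0 → local minimum
  f''(-3) = -12 < 0 → local maximum
  f''(3) = 48 > 0 → local minimum

Critical points: x = -5 (local minimum); x = -3 (local maximum); x = 3 (local minimum)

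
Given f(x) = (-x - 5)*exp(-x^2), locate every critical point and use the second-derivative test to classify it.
f'(x) = (2*x*(x + 5) - 1)*exp(-x^2)

Solve f'(x) = 0:
  f'(x) = (2*x^2 + 10*x - 1)·exp(-x^2) and exp(-x^2) > 0 for every x, so f'(x) = 0 ⇔ 2*x^2 + 10*x - 1 = 0.
  2*x^2 + 10*x - 1 = 0 has no rational roots; quadratic formula: x = (-10 ± √108)/4.
  ⇒ x = -3*sqrt(3)/2 - 5/2 ≈ -5.0981, -5/2 + 3*sqrt(3)/2 ≈ 0.0981

f''(x) = 2*(-2*x^2*(x + 5) + 3*x + 5)*exp(-x^2)
Second-derivative test at each critical point:
  f''(-5.0981) = -5.361e-11 < 0 → local maximum
  f''(0.0981) = 10.2928 > 0 → local minimum

Critical points: x = -3*sqrt(3)/2 - 5/2 ≈ -5.0981 (local maximum); x = -5/2 + 3*sqrt(3)/2 ≈ 0.0981 (local minimum)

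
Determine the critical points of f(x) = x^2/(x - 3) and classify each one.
f'(x) = x*(x - 6)/(x^2 - 6*x + 9)

Solve f'(x) = 0:
  f'(x) = x*(x - 6)/(x - 3)^2; the denominator is positive wherever f is defined, so f'(x) = 0 ⇔ x^2 - 6*x = 0.
  Factor: x^2 - 6*x = x*(x - 6) = 0.
  ⇒ x = 0, 6

f''(x) = 18/(x^3 - 9*x^2 + 27*x - 27)
Second-derivative test at each critical point:
  f''(0) = -2/3 < 0 → local maximum
  f''(6) = 2/3 > 0 → local minimum

Critical points: x = 0 (local maximum); x = 6 (local minimum)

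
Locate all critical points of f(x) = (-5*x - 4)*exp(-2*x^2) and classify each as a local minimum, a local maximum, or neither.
f'(x) = (4*x*(5*x + 4) - 5)*exp(-2*x^2)

Solve f'(x) = 0:
  f'(x) = (20*x^2 + 16*x - 5)·exp(-2*x^2) and exp(-2*x^2) > 0 for every x, so f'(x) = 0 ⇔ 20*x^2 + 16*x - 5 = 0.
  20*x^2 + 16*x - 5 = 0 has no rational roots; quadratic formula: x = (-16 ± √656)/40.
  ⇒ x = -sqrt(41)/10 - 2/5 ≈ -1.0403, -2/5 + sqrt(41)/10 ≈ 0.2403

f''(x) = 4*(-20*x^3 - 16*x^2 + 15*x + 4)*exp(-2*x^2)
Second-derivative test at each critical point:
  f''(-1.0403) = -2.9405 < 0 → local maximum
  f''(0.2403) = 22.8187 > 0 → local minimum

Critical points: x = -sqrt(41)/10 - 2/5 ≈ -1.0403 (local maximum); x = -2/5 + sqrt(41)/10 ≈ 0.2403 (local minimum)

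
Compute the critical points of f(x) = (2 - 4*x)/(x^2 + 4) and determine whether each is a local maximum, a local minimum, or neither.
f'(x) = 4*(x^2 - x - 4)/(x^4 + 8*x^2 + 16)

Solve f'(x) = 0:
  f'(x) = 4*(x^2 - x - 4)/(x^2 + 4)^2; the denominator is positive wherever f is defined, so f'(x) = 0 ⇔ 4*x^2 - 4*x - 16 = 0.
  Factor: 4*x^2 - 4*x - 16 = 4*(x^2 - x - 4); x^2 - x - 4 = 0 has no rational roots; quadratic formula: x = (1 ± √17)/2.
  ⇒ x = 1/2 - sqrt(17)/2 ≈ -1.5616, 1/2 + sqrt(17)/2 ≈ 2.5616

f''(x) = 4*(4*x^2*(1 - 2*x) + (6*x - 1)*(x^2 + 4))/(x^2 + 4)^3
Second-derivative test at each critical point:
  f''(-1.5616) = -0.3979 < 0 → local maximum
  f''(2.5616) = 0.1479 > 0 → local minimum

Critical points: x = 1/2 - sqrt(17)/2 ≈ -1.5616 (local maximum); x = 1/2 + sqrt(17)/2 ≈ 2.5616 (local minimum)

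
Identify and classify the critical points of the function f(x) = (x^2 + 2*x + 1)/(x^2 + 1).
f'(x) = 2*(1 - x^2)/(x^4 + 2*x^2 + 1)

Solve f'(x) = 0:
  f'(x) = -2*(x - 1)*(x + 1)/(x^2 + 1)^2; the denominator is positive wherever f is defined, so f'(x) = 0 ⇔ 2 - 2*x^2 = 0.
  Factor: 2 - 2*x^2 = -2*(x - 1)*(x + 1) = 0.
  ⇒ x = -1, 1

f''(x) = 4*x*(x^2 - 3)/(x^6 + 3*x^4 + 3*x^2 + 1)
Second-derivative test at each critical point:
  f''(-1) = 1 > 0 → local minimum
  f''(1) = -1 < 0 → local maximum

Critical points: x = -1 (local minimum); x = 1 (local maximum)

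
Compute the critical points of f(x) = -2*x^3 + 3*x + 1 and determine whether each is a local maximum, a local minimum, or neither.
f'(x) = 3 - 6*x^2

Solve f'(x) = 0:
  Factor: 3 - 6*x^2 = -3*(2*x^2 - 1); 2*x^2 - 1 = 0 has no rational roots; quadratic formula: x = (0 ± √8)/4.
  ⇒ x = -sqrt(2)/2 ≈ -0.7071, sqrt(2)/2 ≈ 0.7071

f''(x) = -12*x
Second-derivative test at each critical point:
  f''(-0.7071) = 8.4853 > 0 → local minimum
  f''(0.7071) = -8.4853 < 0 → local maximum

Critical points: x = -sqrt(2)/2 ≈ -0.7071 (local minimum); x = sqrt(2)/2 ≈ 0.7071 (local maximum)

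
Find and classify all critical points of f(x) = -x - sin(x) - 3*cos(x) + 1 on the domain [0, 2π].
f'(x) = 3*sin(x) - cos(x) - 1

Solve f'(x) = 0 on [0, 2π]:
  f'(x) = 0 ⇔ 3*sin(x) - cos(x) = 1. Write the left side as R·cos(x + φ) with R = √((-1)² + (-3)²) = sqrt(10), cos φ = -sqrt(10)/10, sin φ = -3*sqrt(10)/10; then cos(x + φ) = sqrt(10)/10. Solve for x and keep the solutions lying in [0, 2π].
  ⇒ x = atan(3/4) ≈ 0.6435, pi ≈ 3.1416

f''(x) = sin(x) + 3*cos(x)
Second-derivative test at each critical point:
  f''(0.6435) = 3 > 0 → local minimum
  f''(3.1416) = -3 < 0 → local maximum

Critical points: x = atan(3/4) ≈ 0.6435 (local minimum); x = pi ≈ 3.1416 (local maximum)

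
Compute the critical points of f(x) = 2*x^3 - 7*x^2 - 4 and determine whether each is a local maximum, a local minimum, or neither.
f'(x) = 2*x*(3*x - 7)

Solve f'(x) = 0:
  Factor: 6*x^2 - 14*x = 2*x*(3*x - 7) = 0.
  ⇒ x = 0, 7/3

f''(x) = 12*x - 14
Second-derivative test at each critical point:
  f''(0) = -14 < 0 → local maximum
  f''(7/3) = 14 > 0 → local minimum

Critical points: x = 0 (local maximum); x = 7/3 (local minimum)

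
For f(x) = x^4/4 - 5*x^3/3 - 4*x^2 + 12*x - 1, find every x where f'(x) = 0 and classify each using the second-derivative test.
f'(x) = x^3 - 5*x^2 - 8*x + 12

Solve f'(x) = 0:
  Factor: x^3 - 5*x^2 - 8*x + 12 = (x - 6)*(x - 1)*(x + 2) = 0.
  ⇒ x = -2, 1, 6

f''(x) = 3*x^2 - 10*x - 8
Second-derivative test at each critical point:
  f''(-2) = 24 > 0 → local minimum
  f''(1) = -15 < 0 → local maximum
  f''(6) = 40 > 0 → local minimum

Critical points: x = -2 (local minimum); x = 1 (local maximum); x = 6 (local minimum)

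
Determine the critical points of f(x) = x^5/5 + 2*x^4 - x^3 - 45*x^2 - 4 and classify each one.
f'(x) = x*(x^3 + 8*x^2 - 3*x - 90)

Solve f'(x) = 0:
  Factor: x^4 + 8*x^3 - 3*x^2 - 90*x = x*(x - 3)*(x + 5)*(x + 6) = 0.
  ⇒ x = -6, -5, 0, 3

f''(x) = 4*x^3 + 24*x^2 - 6*x - 90
Second-derivative test at each critical point:
  f''(-6) = -54 < 0 → local maximum
  f''(-5) = 40 > 0 → local minimum
  f''(0) = -90 < 0 → local maximum
  f''(3) = 216 > 0 → local minimum

Critical points: x = -6 (local maximum); x = -5 (local minimum); x = 0 (local maximum); x = 3 (local minimum)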